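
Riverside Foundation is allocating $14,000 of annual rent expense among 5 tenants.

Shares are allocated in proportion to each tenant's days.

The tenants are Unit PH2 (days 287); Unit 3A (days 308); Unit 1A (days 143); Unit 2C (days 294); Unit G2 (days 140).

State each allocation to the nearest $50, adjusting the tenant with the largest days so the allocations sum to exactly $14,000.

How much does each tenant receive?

Days total: 287 + 308 + 143 + 294 + 140 = 1,172.
Pro-rata amounts: Unit PH2 3,428.33; Unit 3A 3,679.18; Unit 1A 1,708.19; Unit 2C 3,511.95; Unit G2 1,672.35.
At nearest $50: Unit PH2 $3,450; Unit 3A $3,700; Unit 1A $1,700; Unit 2C $3,500; Unit G2 $1,650. Sum = $14,000.
Rounded total matches; no reconciliation needed.

Unit PH2: $3,450 | Unit 3A: $3,700 | Unit 1A: $1,700 | Unit 2C: $3,500 | Unit G2: $1,650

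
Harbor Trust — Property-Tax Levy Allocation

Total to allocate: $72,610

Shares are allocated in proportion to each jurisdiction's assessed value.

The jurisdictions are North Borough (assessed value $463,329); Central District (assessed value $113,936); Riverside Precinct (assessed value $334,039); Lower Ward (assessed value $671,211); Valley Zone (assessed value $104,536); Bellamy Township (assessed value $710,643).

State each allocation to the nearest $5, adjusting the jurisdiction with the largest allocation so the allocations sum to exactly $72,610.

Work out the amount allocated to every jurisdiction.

Total assessed value = 2,397,694.
Pro-rata amounts: North Borough 463,329/2,397,694 × $72,610 = 14,031.11; Central District 113,936/2,397,694 × $72,610 = 3,450.35; Riverside Precinct 334,039/2,397,694 × $72,610 = 10,115.79; Lower Ward 671,211/2,397,694 × $72,610 = 20,326.46; Valley Zone 104,536/2,397,694 × $72,610 = 3,165.69; Bellamy Township 710,643/2,397,694 × $72,610 = 21,520.59.
Rounded to nearest $5: North Borough $14,030; Central District $3,450; Riverside Precinct $10,115; Lower Ward $20,325; Valley Zone $3,165; Bellamy Township $21,520. Sum = $72,605.
Difference $72,610 − $72,605 = +$5 applied to largest allocation (Bellamy Township): Bellamy Township becomes $21,525.

North Borough: $14,030; Central District: $3,450; Riverside Precinct: $10,115; Lower Ward: $20,325; Valley Zone: $3,165; Bellamy Township: $21,525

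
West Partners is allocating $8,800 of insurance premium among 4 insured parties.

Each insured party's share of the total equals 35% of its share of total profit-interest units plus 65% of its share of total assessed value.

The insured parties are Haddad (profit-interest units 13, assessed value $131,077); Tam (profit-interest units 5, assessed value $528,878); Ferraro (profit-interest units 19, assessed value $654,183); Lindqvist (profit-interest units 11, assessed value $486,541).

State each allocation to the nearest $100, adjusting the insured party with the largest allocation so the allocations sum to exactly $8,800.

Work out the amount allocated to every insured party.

Totals — profit-interest units 48, assessed value 1,800,679.
Combined weights (35% profit-interest units + 65% assessed value): Haddad 0.1421; Tam 0.2274; Ferraro 0.3747; Lindqvist 0.2558.
Raw shares: Haddad 1,250.54; Tam 2,000.86; Ferraro 3,297.23; Lindqvist 2,251.37.
After rounding ($100): Haddad $1,300; Tam $2,000; Ferraro $3,300; Lindqvist $2,300. Sum = $8,900.
Difference $8,800 − $8,900 = −$100 applied to largest allocation (Ferraro): Ferraro becomes $3,200.

Haddad: $1,300 | Tam: $2,000 | Ferraro: $3,200 | Lindqvist: $2,300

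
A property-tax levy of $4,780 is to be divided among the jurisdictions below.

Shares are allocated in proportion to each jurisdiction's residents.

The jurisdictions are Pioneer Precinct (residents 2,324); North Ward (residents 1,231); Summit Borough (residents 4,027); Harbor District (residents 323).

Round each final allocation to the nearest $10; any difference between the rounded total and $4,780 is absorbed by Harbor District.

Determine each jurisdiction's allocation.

Residents total: 7,905.
Proportional shares: Pioneer Precinct 2,324/7,905 × $4,780 = 1,405.28; North Ward 1,231/7,905 × $4,780 = 744.36; Summit Borough 4,027/7,905 × $4,780 = 2,435.05; Harbor District 323/7,905 × $4,780 = 195.31.
After rounding ($10): Pioneer Precinct $1,410; North Ward $740; Summit Borough $2,440; Harbor District $200. Sum = $4,790.
Difference $4,780 − $4,790 = −$10 applied to Harbor District: Harbor District becomes $190.

Pioneer Precinct: $1,410; North Ward: $740; Summit Borough: $2,440; Harbor District: $190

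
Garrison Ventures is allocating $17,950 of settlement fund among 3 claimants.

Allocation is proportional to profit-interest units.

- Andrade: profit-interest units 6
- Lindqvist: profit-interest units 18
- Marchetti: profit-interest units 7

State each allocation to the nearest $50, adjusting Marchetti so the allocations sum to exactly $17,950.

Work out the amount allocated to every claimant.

Profit-interest units total: 31.
Unrounded shares: Andrade 6/31 × $17,950 = 3,474.19; Lindqvist 18/31 × $17,950 = 10,422.58; Marchetti 7/31 × $17,950 = 4,053.23.
Rounded to nearest $50: Andrade $3,450; Lindqvist $10,400; Marchetti $4,050. Sum = $17,900.
Difference $17,950 − $17,900 = +$50 applied to Marchetti: Marchetti becomes $4,100.

Andrade: $3,450 | Lindqvist: $10,400 | Marchetti: $4,100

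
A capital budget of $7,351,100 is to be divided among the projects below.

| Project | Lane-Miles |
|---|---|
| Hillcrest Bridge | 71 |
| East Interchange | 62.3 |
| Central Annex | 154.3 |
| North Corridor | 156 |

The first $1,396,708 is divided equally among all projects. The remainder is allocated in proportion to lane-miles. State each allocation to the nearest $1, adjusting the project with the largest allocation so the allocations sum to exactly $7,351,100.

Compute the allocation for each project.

Hillcrest Bridge: $1,302,202; East Interchange: $1,185,423; Central Annex: $2,420,328; North Corridor: $2,443,147

Equal tier: $1,396,708 ÷ 4 = $349,177 apiece.
Remainder $5,954,392 by lane-miles (total 443.6): Hillcrest Bridge 953,024.87 → $953,025; East Interchange 836,245.77 → $836,246; Central Annex 2,071,151.23 → $2,071,151; North Corridor 2,093,970.14 → $2,093,970.
Totals: Hillcrest Bridge $349,177 + $953,025 = $1,302,202; East Interchange $349,177 + $836,246 = $1,185,423; Central Annex $349,177 + $2,071,151 = $2,420,328; North Corridor $349,177 + $2,093,970 = $2,443,147.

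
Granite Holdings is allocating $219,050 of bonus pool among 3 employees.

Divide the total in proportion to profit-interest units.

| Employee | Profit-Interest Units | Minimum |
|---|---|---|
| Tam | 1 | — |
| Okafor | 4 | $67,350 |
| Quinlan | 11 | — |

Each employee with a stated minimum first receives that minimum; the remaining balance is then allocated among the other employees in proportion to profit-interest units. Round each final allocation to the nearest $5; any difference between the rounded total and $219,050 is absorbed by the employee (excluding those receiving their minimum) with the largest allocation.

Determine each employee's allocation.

Fund the minimums — Okafor $67,350. Balance $151,700.
Balance split over remaining profit-interest units 12: Tam 12,641.67 → $12,640; Quinlan 139,058.33 → $139,060.

Tam: $12,640 · Okafor: $67,350 · Quinlan: $139,060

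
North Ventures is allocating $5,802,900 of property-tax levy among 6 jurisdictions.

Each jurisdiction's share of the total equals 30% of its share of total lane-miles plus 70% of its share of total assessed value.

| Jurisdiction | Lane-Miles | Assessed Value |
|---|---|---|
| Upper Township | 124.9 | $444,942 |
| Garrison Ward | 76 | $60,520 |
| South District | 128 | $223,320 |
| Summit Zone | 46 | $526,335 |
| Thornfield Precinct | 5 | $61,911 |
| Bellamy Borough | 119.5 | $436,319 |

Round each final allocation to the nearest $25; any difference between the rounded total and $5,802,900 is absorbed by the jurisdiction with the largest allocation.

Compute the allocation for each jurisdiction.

Upper Township: $1,466,200; Garrison Ward: $405,150; South District: $963,575; Summit Zone: $1,379,725; Thornfield Precinct: $160,850; Bellamy Borough: $1,427,400

Totals — lane-miles 499.4, assessed value 1,753,347.
Blended shares (30% lane-miles + 70% assessed value): Upper Township 0.2527; Garrison Ward 0.0698; South District 0.1660; Summit Zone 0.2378; Thornfield Precinct 0.0277; Bellamy Borough 0.2460.
Proportional shares: Upper Township 1,466,201.87; Garrison Ward 405,138.60; South District 963,570.10; Summit Zone 1,379,728.07; Thornfield Precinct 160,860.63; Bellamy Borough 1,427,400.73.
After rounding ($25): Upper Township $1,466,200; Garrison Ward $405,150; South District $963,575; Summit Zone $1,379,725; Thornfield Precinct $160,850; Bellamy Borough $1,427,400. Sum = $5,802,900.
No rounding difference to absorb.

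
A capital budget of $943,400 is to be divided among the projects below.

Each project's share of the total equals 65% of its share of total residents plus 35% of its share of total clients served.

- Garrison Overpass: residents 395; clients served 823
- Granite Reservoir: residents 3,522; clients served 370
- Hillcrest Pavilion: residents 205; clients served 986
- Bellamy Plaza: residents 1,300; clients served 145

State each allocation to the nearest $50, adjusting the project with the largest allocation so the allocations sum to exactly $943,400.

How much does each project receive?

Garrison Overpass: $161,600 · Granite Reservoir: $450,900 · Hillcrest Pavilion: $163,250 · Bellamy Plaza: $167,650

Residents total 5,422; clients served total 2,324.
Blended shares (65% residents + 35% clients served): Garrison Overpass 0.1713; Granite Reservoir 0.4779; Hillcrest Pavilion 0.1731; Bellamy Plaza 0.1777.
Pro-rata amounts: Garrison Overpass 161,603.63; Granite Reservoir 450,895.35; Hillcrest Pavilion 163,274.03; Bellamy Plaza 167,626.99.
At nearest $50: Garrison Overpass $161,600; Granite Reservoir $450,900; Hillcrest Pavilion $163,250; Bellamy Plaza $167,650. Sum = $943,400.
Sum already equals the total — no adjustment.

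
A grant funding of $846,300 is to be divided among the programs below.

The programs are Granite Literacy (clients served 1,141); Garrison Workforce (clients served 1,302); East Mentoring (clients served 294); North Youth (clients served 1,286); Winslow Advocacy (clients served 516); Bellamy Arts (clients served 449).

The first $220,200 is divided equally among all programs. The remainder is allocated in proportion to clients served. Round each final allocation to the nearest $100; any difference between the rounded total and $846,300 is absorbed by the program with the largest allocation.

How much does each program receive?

Equal tier: $220,200 ÷ 6 = $36,700 apiece.
Remainder $626,100 by clients served (total 4,988): Granite Literacy 143,219.75 → $143,200; Garrison Workforce 163,428.67 → $163,400; East Mentoring 36,903.25 → $36,900; North Youth 161,420.33 → $161,400; Winslow Advocacy 64,768.97 → $64,800; Bellamy Arts 56,359.04 → $56,400.
Totals: Granite Literacy $36,700 + $143,200 = $179,900; Garrison Workforce $36,700 + $163,400 = $200,100; East Mentoring $36,700 + $36,900 = $73,600; North Youth $36,700 + $161,400 = $198,100; Winslow Advocacy $36,700 + $64,800 = $101,500; Bellamy Arts $36,700 + $56,400 = $93,100.

Granite Literacy: $179,900 | Garrison Workforce: $200,100 | East Mentoring: $73,600 | North Youth: $198,100 | Winslow Advocacy: $101,500 | Bellamy Arts: $93,100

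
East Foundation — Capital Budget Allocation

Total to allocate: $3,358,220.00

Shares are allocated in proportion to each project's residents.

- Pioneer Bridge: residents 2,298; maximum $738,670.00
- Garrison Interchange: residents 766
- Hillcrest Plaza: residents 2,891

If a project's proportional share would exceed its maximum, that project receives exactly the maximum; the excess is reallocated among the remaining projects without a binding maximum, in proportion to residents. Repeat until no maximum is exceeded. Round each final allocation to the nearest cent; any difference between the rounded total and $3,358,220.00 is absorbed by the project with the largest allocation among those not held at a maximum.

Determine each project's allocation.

Pioneer Bridge: $738,670.00 · Garrison Interchange: $548,694.37 · Hillcrest Plaza: $2,070,855.63

Total residents = 5,955.
Proportional shares (ignoring caps): Pioneer Bridge 1,295,917.6423; Garrison Interchange 431,972.5474; Hillcrest Plaza 1,630,329.8102.
Cap binds for Pioneer Bridge ($738,670.00); residual $2,619,550.00 reallocated over remaining residents 3,657.
Shares after redistribution: Garrison Interchange 548,694.3670 → $548,694.37; Hillcrest Plaza 2,070,855.6330 → $2,070,855.63.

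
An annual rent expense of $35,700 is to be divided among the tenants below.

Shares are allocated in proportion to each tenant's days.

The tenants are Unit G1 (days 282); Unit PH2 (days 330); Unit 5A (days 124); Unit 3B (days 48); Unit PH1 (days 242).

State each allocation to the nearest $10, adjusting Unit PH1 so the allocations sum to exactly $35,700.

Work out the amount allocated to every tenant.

Total days = 1,026.
Proportional shares: Unit G1 282/1,026 × $35,700 = 9,812.28; Unit PH2 330/1,026 × $35,700 = 11,482.46; Unit 5A 124/1,026 × $35,700 = 4,314.62; Unit 3B 48/1,026 × $35,700 = 1,670.18; Unit PH1 242/1,026 × $35,700 = 8,420.47.
After rounding ($10): Unit G1 $9,810; Unit PH2 $11,480; Unit 5A $4,310; Unit 3B $1,670; Unit PH1 $8,420. Sum = $35,690.
Difference $35,700 − $35,690 = +$10 applied to Unit PH1: Unit PH1 becomes $8,430.

Unit G1: $9,810 | Unit PH2: $11,480 | Unit 5A: $4,310 | Unit 3B: $1,670 | Unit PH1: $8,430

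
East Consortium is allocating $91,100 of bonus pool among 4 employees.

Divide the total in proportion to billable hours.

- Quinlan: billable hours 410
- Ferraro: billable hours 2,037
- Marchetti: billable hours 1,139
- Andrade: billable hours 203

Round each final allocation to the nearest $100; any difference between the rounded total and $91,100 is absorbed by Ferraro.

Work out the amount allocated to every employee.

Combined billable hours = 3,789.
Raw shares: Quinlan 410/3,789 × $91,100 = 9,857.75; Ferraro 2,037/3,789 × $91,100 = 48,976.17; Marchetti 1,139/3,789 × $91,100 = 27,385.30; Andrade 203/3,789 × $91,100 = 4,880.79.
At nearest $100: Quinlan $9,900; Ferraro $49,000; Marchetti $27,400; Andrade $4,900. Sum = $91,200.
Difference $91,100 − $91,200 = −$100 applied to Ferraro: Ferraro becomes $48,900.

Quinlan: $9,900 | Ferraro: $48,900 | Marchetti: $27,400 | Andrade: $4,900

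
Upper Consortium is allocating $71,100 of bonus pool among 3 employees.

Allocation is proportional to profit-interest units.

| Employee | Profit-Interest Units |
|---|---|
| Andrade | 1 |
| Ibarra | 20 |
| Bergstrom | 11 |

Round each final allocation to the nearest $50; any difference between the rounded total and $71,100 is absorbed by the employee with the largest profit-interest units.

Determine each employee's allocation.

Andrade: $2,200 · Ibarra: $44,450 · Bergstrom: $24,450

Profit-interest units total: 1 + 20 + 11 = 32.
Pro-rata amounts: Andrade 2,221.88; Ibarra 44,437.50; Bergstrom 24,440.62.
Rounded to nearest $50: Andrade $2,200; Ibarra $44,450; Bergstrom $24,450. Sum = $71,100.
Rounded total matches; no reconciliation needed.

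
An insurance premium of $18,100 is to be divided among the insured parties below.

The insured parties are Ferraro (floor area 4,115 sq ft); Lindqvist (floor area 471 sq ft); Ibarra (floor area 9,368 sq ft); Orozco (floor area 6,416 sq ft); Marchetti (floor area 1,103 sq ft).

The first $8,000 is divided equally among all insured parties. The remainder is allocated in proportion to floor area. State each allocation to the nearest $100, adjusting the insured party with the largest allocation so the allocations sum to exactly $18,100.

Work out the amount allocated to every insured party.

Equal tier: $8,000 ÷ 5 = $1,600 apiece.
Remainder $10,100 by floor area (total 21,473): Ferraro 1,935.52 → $1,900; Lindqvist 221.54 → $200; Ibarra 4,406.31 → $4,400; Orozco 3,017.82 → $3,000; Marchetti 518.81 → $500.
Rounding difference +$100 on remainder applied to Ibarra.
Totals: Ferraro $1,600 + $1,900 = $3,500; Lindqvist $1,600 + $200 = $1,800; Ibarra $1,600 + $4,500 = $6,100; Orozco $1,600 + $3,000 = $4,600; Marchetti $1,600 + $500 = $2,100.

Ferraro: $3,500; Lindqvist: $1,800; Ibarra: $6,100; Orozco: $4,600; Marchetti: $2,100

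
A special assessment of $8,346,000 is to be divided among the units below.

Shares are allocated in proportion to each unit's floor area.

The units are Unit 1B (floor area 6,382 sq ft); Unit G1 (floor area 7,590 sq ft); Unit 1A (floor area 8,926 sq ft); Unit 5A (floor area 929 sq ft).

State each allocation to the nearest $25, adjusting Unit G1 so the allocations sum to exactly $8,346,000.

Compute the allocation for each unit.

Unit 1B: $2,235,450; Unit G1: $2,658,600; Unit 1A: $3,126,550; Unit 5A: $325,400

Floor area total: 23,827.
Unrounded shares: Unit 1B 6,382/23,827 × $8,346,000 = 2,235,454.40; Unit G1 7,590/23,827 × $8,346,000 = 2,658,586.48; Unit 1A 8,926/23,827 × $8,346,000 = 3,126,553.74; Unit 5A 929/23,827 × $8,346,000 = 325,405.38.
After rounding ($25): Unit 1B $2,235,450; Unit G1 $2,658,575; Unit 1A $3,126,550; Unit 5A $325,400. Sum = $8,345,975.
Difference $8,346,000 − $8,345,975 = +$25 applied to Unit G1: Unit G1 becomes $2,658,600.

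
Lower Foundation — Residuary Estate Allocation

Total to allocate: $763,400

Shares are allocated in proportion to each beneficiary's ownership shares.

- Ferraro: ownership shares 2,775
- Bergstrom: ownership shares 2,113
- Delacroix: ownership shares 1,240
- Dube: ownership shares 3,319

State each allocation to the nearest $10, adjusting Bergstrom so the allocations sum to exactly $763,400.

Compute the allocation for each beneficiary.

Sum of ownership shares: 9,447.
Pro-rata amounts: Ferraro 2,775/9,447 × $763,400 = 224,244.20; Bergstrom 2,113/9,447 × $763,400 = 170,748.83; Delacroix 1,240/9,447 × $763,400 = 100,202.82; Dube 3,319/9,447 × $763,400 = 268,204.15.
At nearest $10: Ferraro $224,240; Bergstrom $170,750; Delacroix $100,200; Dube $268,200. Sum = $763,390.
Difference $763,400 − $763,390 = +$10 applied to Bergstrom: Bergstrom becomes $170,760.

Ferraro: $224,240 · Bergstrom: $170,760 · Delacroix: $100,200 · Dube: $268,200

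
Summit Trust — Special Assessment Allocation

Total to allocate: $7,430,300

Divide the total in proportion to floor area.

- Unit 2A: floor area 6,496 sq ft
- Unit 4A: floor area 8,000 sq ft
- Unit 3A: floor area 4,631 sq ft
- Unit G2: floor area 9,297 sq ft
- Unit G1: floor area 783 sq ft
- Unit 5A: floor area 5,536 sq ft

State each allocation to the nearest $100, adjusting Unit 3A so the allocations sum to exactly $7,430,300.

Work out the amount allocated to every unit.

Sum of floor area: 34,743.
Pro-rata amounts: Unit 2A 6,496/34,743 × $7,430,300 = 1,389,264.85; Unit 4A 8,000/34,743 × $7,430,300 = 1,710,917.31; Unit 3A 4,631/34,743 × $7,430,300 = 990,407.26; Unit G2 9,297/34,743 × $7,430,300 = 1,988,299.78; Unit G1 783/34,743 × $7,430,300 = 167,456.03; Unit 5A 5,536/34,743 × $7,430,300 = 1,183,954.78.
Rounded to nearest $100: Unit 2A $1,389,300; Unit 4A $1,710,900; Unit 3A $990,400; Unit G2 $1,988,300; Unit G1 $167,500; Unit 5A $1,184,000. Sum = $7,430,400.
Difference $7,430,300 − $7,430,400 = −$100 applied to Unit 3A: Unit 3A becomes $990,300.

Unit 2A: $1,389,300 · Unit 4A: $1,710,900 · Unit 3A: $990,300 · Unit G2: $1,988,300 · Unit G1: $167,500 · Unit 5A: $1,184,000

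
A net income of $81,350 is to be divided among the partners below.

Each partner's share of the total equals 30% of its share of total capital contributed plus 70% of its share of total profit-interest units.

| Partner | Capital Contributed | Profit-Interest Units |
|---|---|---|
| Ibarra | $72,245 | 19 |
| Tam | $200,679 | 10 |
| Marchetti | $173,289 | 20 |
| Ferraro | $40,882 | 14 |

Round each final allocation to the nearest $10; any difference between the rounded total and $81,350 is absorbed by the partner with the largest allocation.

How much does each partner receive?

Ibarra: $20,790 · Tam: $19,090 · Marchetti: $26,770 · Ferraro: $14,700

Totals — capital contributed 487,095, profit-interest units 63.
Blended shares (30% capital contributed + 70% profit-interest units): Ibarra 0.2556; Tam 0.2347; Marchetti 0.3290; Ferraro 0.1807.
Raw shares: Ibarra 20,793.59; Tam 19,093.54; Marchetti 26,760.10; Ferraro 14,702.76.
After rounding ($10): Ibarra $20,790; Tam $19,090; Marchetti $26,760; Ferraro $14,700. Sum = $81,340.
Difference $81,350 − $81,340 = +$10 applied to largest allocation (Marchetti): Marchetti becomes $26,770.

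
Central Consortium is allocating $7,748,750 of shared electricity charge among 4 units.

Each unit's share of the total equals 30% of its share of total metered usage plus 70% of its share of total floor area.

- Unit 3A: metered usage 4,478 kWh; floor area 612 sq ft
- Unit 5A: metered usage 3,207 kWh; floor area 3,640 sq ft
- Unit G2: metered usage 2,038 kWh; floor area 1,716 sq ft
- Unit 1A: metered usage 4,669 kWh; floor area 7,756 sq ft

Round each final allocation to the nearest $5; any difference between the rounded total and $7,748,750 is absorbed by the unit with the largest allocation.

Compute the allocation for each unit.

Totals — metered usage 14,392, floor area 13,724.
Blended shares (30% metered usage + 70% floor area): Unit 3A 0.1246; Unit 5A 0.2525; Unit G2 0.1300; Unit 1A 0.4929.
Raw shares: Unit 3A 965,175.88; Unit 5A 1,956,635.28; Unit G2 1,007,395.13; Unit 1A 3,819,543.71.
At nearest $5: Unit 3A $965,175; Unit 5A $1,956,635; Unit G2 $1,007,395; Unit 1A $3,819,545. Sum = $7,748,750.
Sum already equals the total — no adjustment.

Unit 3A: $965,175 · Unit 5A: $1,956,635 · Unit G2: $1,007,395 · Unit 1A: $3,819,545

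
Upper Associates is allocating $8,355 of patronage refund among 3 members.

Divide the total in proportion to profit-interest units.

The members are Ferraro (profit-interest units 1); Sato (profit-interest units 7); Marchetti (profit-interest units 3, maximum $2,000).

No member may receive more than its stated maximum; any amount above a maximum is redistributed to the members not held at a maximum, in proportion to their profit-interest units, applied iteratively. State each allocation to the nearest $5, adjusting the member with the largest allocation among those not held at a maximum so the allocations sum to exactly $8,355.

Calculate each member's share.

Combined profit-interest units = 11.
Unconstrained shares: Ferraro 759.55; Sato 5,316.82; Marchetti 2,278.64.
Cap binds for Marchetti ($2,000); balance $6,355 reallocated over remaining profit-interest units 8.
Remaining shares: Ferraro 794.38 → $795; Sato 5,560.62 → $5,560.

Ferraro: $795 | Sato: $5,560 | Marchetti: $2,000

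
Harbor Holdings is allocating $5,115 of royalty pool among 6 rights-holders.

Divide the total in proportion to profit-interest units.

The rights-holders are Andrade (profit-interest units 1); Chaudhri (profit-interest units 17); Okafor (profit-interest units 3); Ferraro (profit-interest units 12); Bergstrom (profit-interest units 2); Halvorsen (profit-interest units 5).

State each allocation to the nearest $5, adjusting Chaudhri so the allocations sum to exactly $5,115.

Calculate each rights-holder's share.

Total profit-interest units = 40.
Unrounded shares: Andrade 1/40 × $5,115 = 127.88; Chaudhri 17/40 × $5,115 = 2,173.88; Okafor 3/40 × $5,115 = 383.62; Ferraro 12/40 × $5,115 = 1,534.50; Bergstrom 2/40 × $5,115 = 255.75; Halvorsen 5/40 × $5,115 = 639.38.
After rounding ($5): Andrade $130; Chaudhri $2,175; Okafor $385; Ferraro $1,535; Bergstrom $255; Halvorsen $640. Sum = $5,120.
Difference $5,115 − $5,120 = −$5 applied to Chaudhri: Chaudhri becomes $2,170.

Andrade: $130 | Chaudhri: $2,170 | Okafor: $385 | Ferraro: $1,535 | Bergstrom: $255 | Halvorsen: $640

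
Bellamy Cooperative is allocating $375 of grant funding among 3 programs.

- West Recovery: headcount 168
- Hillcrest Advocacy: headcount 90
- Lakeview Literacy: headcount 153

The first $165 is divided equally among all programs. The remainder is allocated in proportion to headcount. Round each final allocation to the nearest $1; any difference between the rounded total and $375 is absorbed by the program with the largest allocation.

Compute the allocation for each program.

West Recovery: $141; Hillcrest Advocacy: $101; Lakeview Literacy: $133

Equal tier: $165 ÷ 3 = $55 apiece.
Remainder $210 by headcount (total 411): West Recovery 85.84 → $86; Hillcrest Advocacy 45.99 → $46; Lakeview Literacy 78.18 → $78.
Totals: West Recovery $55 + $86 = $141; Hillcrest Advocacy $55 + $46 = $101; Lakeview Literacy $55 + $78 = $133.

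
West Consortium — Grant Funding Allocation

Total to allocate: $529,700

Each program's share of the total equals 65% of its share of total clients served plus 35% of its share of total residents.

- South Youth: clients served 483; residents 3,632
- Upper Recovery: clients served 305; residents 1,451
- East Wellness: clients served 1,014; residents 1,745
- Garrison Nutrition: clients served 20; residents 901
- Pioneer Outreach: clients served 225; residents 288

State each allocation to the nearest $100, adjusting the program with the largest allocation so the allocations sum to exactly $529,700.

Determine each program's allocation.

Totals — clients served 2,047, residents 8,017.
Blended shares (65% clients served + 35% residents): South Youth 0.3119; Upper Recovery 0.1602; East Wellness 0.3982; Garrison Nutrition 0.0457; Pioneer Outreach 0.0840.
Raw shares: South Youth 165,231.36; Upper Recovery 84,855.65; East Wellness 210,908.13; Garrison Nutrition 24,199.83; Pioneer Outreach 44,505.02.
At nearest $100: South Youth $165,200; Upper Recovery $84,900; East Wellness $210,900; Garrison Nutrition $24,200; Pioneer Outreach $44,500. Sum = $529,700.
Sum already equals the total — no adjustment.

South Youth: $165,200 · Upper Recovery: $84,900 · East Wellness: $210,900 · Garrison Nutrition: $24,200 · Pioneer Outreach: $44,500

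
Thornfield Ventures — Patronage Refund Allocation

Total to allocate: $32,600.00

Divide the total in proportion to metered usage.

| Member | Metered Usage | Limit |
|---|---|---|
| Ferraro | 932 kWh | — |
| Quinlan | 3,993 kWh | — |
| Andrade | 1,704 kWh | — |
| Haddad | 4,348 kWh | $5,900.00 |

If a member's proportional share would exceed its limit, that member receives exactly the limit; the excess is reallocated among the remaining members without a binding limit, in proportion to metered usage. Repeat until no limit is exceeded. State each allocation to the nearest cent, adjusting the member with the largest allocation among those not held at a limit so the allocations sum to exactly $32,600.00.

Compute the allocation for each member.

Sum of metered usage: 10,977.
Proportional shares (ignoring caps): Ferraro 2,767.8965; Quinlan 11,858.5952; Andrade 5,060.6177; Haddad 12,912.8906.
Held at cap: Haddad ($5,900.00); remaining pool $26,700.00 reallocated over remaining metered usage 6,629.
Shares after redistribution: Ferraro 3,753.8694 → $3,753.87; Quinlan 16,082.8330 → $16,082.83; Andrade 6,863.2976 → $6,863.30.

Ferraro: $3,753.87 | Quinlan: $16,082.83 | Andrade: $6,863.30 | Haddad: $5,900.00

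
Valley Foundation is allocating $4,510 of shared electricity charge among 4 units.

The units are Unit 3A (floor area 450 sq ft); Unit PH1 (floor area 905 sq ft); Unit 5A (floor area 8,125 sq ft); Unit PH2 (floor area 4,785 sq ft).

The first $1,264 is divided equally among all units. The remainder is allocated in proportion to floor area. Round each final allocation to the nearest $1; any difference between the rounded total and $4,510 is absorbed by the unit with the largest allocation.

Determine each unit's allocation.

Unit 3A: $418; Unit PH1: $522; Unit 5A: $2,165; Unit PH2: $1,405

First tranche $1,264 split equally: $316 each.
Remainder $3,246 by floor area (total 14,265): Unit 3A 102.40 → $102; Unit PH1 205.93 → $206; Unit 5A 1,848.84 → $1,849; Unit PH2 1,088.83 → $1,089.
Totals: Unit 3A $316 + $102 = $418; Unit PH1 $316 + $206 = $522; Unit 5A $316 + $1,849 = $2,165; Unit PH2 $316 + $1,089 = $1,405.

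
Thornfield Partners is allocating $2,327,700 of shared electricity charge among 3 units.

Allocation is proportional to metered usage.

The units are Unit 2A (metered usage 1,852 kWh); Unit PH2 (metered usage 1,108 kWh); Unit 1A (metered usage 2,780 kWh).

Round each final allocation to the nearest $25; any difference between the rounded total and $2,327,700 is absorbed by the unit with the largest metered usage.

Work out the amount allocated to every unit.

Unit 2A: $751,025 · Unit PH2: $449,325 · Unit 1A: $1,127,350

Metered usage total: 1,852 + 1,108 + 2,780 = 5,740.
Unrounded shares: Unit 2A 751,027.94; Unit PH2 449,319.09; Unit 1A 1,127,352.96.
Rounded to nearest $25: Unit 2A $751,025; Unit PH2 $449,325; Unit 1A $1,127,350. Sum = $2,327,700.
Rounded total matches; no reconciliation needed.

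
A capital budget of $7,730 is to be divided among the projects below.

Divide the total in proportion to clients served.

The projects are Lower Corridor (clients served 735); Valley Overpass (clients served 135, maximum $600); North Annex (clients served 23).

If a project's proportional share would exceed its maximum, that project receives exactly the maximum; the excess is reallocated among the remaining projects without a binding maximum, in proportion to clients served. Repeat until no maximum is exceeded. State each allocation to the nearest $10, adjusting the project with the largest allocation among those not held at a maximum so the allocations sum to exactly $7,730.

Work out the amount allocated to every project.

Lower Corridor: $6,910 · Valley Overpass: $600 · North Annex: $220

Combined clients served = 893.
Pro-rata shares before constraints: Lower Corridor 6,362.32; Valley Overpass 1,168.59; North Annex 199.09.
Held at cap: Valley Overpass ($600); remaining pool $7,130 reallocated over remaining clients served 758.
Shares after redistribution: Lower Corridor 6,913.65 → $6,910; North Annex 216.35 → $220.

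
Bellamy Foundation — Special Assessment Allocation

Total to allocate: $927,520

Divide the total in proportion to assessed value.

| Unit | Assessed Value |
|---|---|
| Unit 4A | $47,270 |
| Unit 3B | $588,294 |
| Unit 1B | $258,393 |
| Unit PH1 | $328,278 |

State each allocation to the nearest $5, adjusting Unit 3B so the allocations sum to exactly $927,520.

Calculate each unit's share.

Unit 4A: $35,870; Unit 3B: $446,445; Unit 1B: $196,085; Unit PH1: $249,120

Combined assessed value = 1,222,235.
Proportional shares: Unit 4A 47,270/1,222,235 × $927,520 = 35,871.88; Unit 3B 588,294/1,222,235 × $927,520 = 446,439.88; Unit 1B 258,393/1,222,235 × $927,520 = 196,087.23; Unit PH1 328,278/1,222,235 × $927,520 = 249,121.00.
At nearest $5: Unit 4A $35,870; Unit 3B $446,440; Unit 1B $196,085; Unit PH1 $249,120. Sum = $927,515.
Difference $927,520 − $927,515 = +$5 applied to Unit 3B: Unit 3B becomes $446,445.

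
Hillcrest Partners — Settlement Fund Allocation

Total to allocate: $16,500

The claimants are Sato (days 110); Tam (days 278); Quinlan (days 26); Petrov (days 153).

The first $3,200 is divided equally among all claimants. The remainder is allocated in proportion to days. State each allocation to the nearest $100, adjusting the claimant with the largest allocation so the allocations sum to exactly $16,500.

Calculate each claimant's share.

Sato: $3,400 · Tam: $7,300 · Quinlan: $1,400 · Petrov: $4,400

$3,200 shared equally gives $800 per claimant.
Remainder $13,300 by days (total 567): Sato 2,580.25 → $2,600; Tam 6,520.99 → $6,500; Quinlan 609.88 → $600; Petrov 3,588.89 → $3,600.
Totals: Sato $800 + $2,600 = $3,400; Tam $800 + $6,500 = $7,300; Quinlan $800 + $600 = $1,400; Petrov $800 + $3,600 = $4,400.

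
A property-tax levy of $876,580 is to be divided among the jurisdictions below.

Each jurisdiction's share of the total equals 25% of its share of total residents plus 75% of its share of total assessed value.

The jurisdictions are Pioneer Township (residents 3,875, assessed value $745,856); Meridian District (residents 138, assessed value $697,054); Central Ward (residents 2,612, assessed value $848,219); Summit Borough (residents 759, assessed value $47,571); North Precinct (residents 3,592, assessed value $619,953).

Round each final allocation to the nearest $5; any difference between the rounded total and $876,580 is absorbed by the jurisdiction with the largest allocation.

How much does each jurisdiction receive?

Totals — residents 10,976, assessed value 2,958,653.
Blended shares (25% residents + 75% assessed value): Pioneer Township 0.2773; Meridian District 0.1798; Central Ward 0.2745; Summit Borough 0.0293; North Precinct 0.2390.
Pro-rata amounts: Pioneer Township 243,102.43; Meridian District 157,645.94; Central Ward 240,631.42; Summit Borough 25,724.70; North Precinct 209,475.51.
At nearest $5: Pioneer Township $243,100; Meridian District $157,645; Central Ward $240,630; Summit Borough $25,725; North Precinct $209,475. Sum = $876,575.
Difference $876,580 − $876,575 = +$5 applied to largest allocation (Pioneer Township): Pioneer Township becomes $243,105.

Pioneer Township: $243,105 · Meridian District: $157,645 · Central Ward: $240,630 · Summit Borough: $25,725 · North Precinct: $209,475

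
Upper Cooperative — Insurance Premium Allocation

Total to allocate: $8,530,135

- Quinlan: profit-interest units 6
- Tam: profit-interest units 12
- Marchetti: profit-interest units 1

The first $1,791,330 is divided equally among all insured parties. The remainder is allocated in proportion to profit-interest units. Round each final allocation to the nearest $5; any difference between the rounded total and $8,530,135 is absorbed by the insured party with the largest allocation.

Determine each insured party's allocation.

Quinlan: $2,725,155; Tam: $4,853,195; Marchetti: $951,785

$1,791,330 shared equally gives $597,110 per insured party.
Remainder $6,738,805 by profit-interest units (total 19): Quinlan 2,128,043.68 → $2,128,045; Tam 4,256,087.37 → $4,256,085; Marchetti 354,673.95 → $354,675.
Totals: Quinlan $597,110 + $2,128,045 = $2,725,155; Tam $597,110 + $4,256,085 = $4,853,195; Marchetti $597,110 + $354,675 = $951,785.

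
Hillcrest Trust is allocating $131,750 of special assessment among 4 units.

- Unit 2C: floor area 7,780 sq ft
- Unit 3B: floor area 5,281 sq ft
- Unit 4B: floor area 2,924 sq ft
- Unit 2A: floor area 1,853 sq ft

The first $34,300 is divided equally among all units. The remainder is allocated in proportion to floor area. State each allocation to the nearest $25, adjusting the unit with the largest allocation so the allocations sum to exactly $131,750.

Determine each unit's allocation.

Equal tier: $34,300 ÷ 4 = $8,575 apiece.
Remainder $97,450 by floor area (total 17,838): Unit 2C 42,502.58 → $42,500; Unit 3B 28,850.40 → $28,850; Unit 4B 15,973.98 → $15,975; Unit 2A 10,123.04 → $10,125.
Totals: Unit 2C $8,575 + $42,500 = $51,075; Unit 3B $8,575 + $28,850 = $37,425; Unit 4B $8,575 + $15,975 = $24,550; Unit 2A $8,575 + $10,125 = $18,700.

Unit 2C: $51,075; Unit 3B: $37,425; Unit 4B: $24,550; Unit 2A: $18,700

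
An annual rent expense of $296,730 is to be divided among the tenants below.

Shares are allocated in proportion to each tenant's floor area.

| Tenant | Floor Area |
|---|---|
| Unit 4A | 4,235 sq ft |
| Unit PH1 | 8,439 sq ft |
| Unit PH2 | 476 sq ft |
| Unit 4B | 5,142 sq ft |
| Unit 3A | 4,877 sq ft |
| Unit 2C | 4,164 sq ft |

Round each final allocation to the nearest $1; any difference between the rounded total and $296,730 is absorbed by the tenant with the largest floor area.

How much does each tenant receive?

Unit 4A: $45,976 · Unit PH1: $91,614 · Unit PH2: $5,168 · Unit 4B: $55,822 · Unit 3A: $52,945 · Unit 2C: $45,205

Total floor area = 4,235 + 8,439 + 476 + 5,142 + 4,877 + 4,164 = 27,333.
Raw shares: Unit 4A 45,975.62; Unit PH1 91,614.70; Unit PH2 5,167.51; Unit 4B 55,822.11; Unit 3A 52,945.24; Unit 2C 45,204.83.
Rounded to nearest $1: Unit 4A $45,976; Unit PH1 $91,615; Unit PH2 $5,168; Unit 4B $55,822; Unit 3A $52,945; Unit 2C $45,205. Sum = $296,731.
Difference $296,730 − $296,731 = −$1 applied to largest floor area (Unit PH1): Unit PH1 becomes $91,614.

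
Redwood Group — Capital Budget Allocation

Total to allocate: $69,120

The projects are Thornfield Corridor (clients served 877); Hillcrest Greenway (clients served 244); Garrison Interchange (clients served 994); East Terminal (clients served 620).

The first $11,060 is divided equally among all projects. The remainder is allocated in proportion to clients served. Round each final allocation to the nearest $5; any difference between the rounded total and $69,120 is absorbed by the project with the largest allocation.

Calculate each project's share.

Thornfield Corridor: $21,380; Hillcrest Greenway: $7,945; Garrison Interchange: $23,870; East Terminal: $15,925

First tranche $11,060 split equally: $2,765 each.
Remainder $58,060 by clients served (total 2,735): Thornfield Corridor 18,617.41 → $18,615; Hillcrest Greenway 5,179.76 → $5,180; Garrison Interchange 21,101.15 → $21,100; East Terminal 13,161.68 → $13,160.
Rounding difference +$5 on remainder applied to Garrison Interchange.
Totals: Thornfield Corridor $2,765 + $18,615 = $21,380; Hillcrest Greenway $2,765 + $5,180 = $7,945; Garrison Interchange $2,765 + $21,105 = $23,870; East Terminal $2,765 + $13,160 = $15,925.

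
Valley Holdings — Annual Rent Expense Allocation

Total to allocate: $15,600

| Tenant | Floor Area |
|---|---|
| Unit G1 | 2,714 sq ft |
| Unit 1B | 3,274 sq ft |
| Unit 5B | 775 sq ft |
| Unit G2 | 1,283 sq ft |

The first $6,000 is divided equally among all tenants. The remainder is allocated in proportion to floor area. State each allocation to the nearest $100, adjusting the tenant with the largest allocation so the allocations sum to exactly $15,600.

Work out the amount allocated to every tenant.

Unit G1: $4,700; Unit 1B: $5,500; Unit 5B: $2,400; Unit G2: $3,000

First tranche $6,000 split equally: $1,500 each.
Remainder $9,600 by floor area (total 8,046): Unit G1 3,238.18 → $3,200; Unit 1B 3,906.34 → $3,900; Unit 5B 924.68 → $900; Unit G2 1,530.80 → $1,500.
Rounding difference +$100 on remainder applied to Unit 1B.
Totals: Unit G1 $1,500 + $3,200 = $4,700; Unit 1B $1,500 + $4,000 = $5,500; Unit 5B $1,500 + $900 = $2,400; Unit G2 $1,500 + $1,500 = $3,000.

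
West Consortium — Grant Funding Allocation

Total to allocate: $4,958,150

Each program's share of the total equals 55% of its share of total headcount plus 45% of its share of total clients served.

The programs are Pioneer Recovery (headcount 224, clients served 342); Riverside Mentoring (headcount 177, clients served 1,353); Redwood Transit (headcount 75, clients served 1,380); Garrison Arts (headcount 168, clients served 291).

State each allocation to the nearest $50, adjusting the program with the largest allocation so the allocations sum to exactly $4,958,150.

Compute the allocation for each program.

Headcount total 644; clients served total 3,366.
Combined weights (55% headcount + 45% clients served): Pioneer Recovery 0.2370; Riverside Mentoring 0.3320; Redwood Transit 0.2485; Garrison Arts 0.1824.
Raw shares: Pioneer Recovery 1,175,211.82; Riverside Mentoring 1,646,338.58; Redwood Transit 1,232,322.27; Garrison Arts 904,277.33.
After rounding ($50): Pioneer Recovery $1,175,200; Riverside Mentoring $1,646,350; Redwood Transit $1,232,300; Garrison Arts $904,300. Sum = $4,958,150.
Sum already equals the total — no adjustment.

Pioneer Recovery: $1,175,200 · Riverside Mentoring: $1,646,350 · Redwood Transit: $1,232,300 · Garrison Arts: $904,300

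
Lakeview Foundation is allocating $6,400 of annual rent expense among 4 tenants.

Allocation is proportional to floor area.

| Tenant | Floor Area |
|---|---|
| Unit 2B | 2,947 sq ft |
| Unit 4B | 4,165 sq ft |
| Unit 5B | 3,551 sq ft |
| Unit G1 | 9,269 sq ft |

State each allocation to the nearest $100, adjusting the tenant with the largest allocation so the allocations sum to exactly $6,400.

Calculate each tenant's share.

Unit 2B: $900; Unit 4B: $1,300; Unit 5B: $1,100; Unit G1: $3,100

Sum of floor area: 19,932.
Pro-rata amounts: Unit 2B 2,947/19,932 × $6,400 = 946.26; Unit 4B 4,165/19,932 × $6,400 = 1,337.35; Unit 5B 3,551/19,932 × $6,400 = 1,140.20; Unit G1 9,269/19,932 × $6,400 = 2,976.20.
After rounding ($100): Unit 2B $900; Unit 4B $1,300; Unit 5B $1,100; Unit G1 $3,000. Sum = $6,300.
Difference $6,400 − $6,300 = +$100 applied to largest allocation (Unit G1): Unit G1 becomes $3,100.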